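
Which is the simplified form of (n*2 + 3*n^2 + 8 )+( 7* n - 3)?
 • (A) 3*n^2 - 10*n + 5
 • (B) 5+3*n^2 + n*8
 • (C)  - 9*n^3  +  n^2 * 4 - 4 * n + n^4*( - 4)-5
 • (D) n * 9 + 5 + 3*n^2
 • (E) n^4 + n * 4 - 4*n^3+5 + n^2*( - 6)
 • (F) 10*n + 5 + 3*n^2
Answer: D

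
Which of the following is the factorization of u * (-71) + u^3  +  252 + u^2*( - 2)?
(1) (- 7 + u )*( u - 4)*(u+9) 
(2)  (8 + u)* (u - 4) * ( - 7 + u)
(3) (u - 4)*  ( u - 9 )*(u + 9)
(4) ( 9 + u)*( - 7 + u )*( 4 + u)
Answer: 1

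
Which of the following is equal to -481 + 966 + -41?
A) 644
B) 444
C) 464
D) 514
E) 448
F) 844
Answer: B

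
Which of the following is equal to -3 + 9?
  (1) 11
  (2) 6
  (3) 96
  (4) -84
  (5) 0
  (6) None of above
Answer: 2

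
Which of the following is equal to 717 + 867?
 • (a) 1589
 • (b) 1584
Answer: b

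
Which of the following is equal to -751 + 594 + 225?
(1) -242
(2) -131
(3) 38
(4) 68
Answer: 4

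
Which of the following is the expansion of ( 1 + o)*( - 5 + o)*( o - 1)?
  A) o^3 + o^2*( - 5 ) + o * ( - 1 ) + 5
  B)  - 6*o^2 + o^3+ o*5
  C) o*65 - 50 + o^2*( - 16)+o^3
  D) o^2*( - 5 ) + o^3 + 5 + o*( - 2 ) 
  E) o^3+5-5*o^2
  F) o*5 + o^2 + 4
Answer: A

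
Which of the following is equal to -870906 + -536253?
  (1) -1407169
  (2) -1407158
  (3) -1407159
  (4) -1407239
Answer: 3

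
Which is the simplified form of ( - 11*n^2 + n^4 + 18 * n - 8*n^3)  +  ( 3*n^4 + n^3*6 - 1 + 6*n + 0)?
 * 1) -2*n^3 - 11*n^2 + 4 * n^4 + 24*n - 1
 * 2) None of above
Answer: 1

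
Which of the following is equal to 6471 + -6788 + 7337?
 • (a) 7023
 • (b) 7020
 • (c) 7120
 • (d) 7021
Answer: b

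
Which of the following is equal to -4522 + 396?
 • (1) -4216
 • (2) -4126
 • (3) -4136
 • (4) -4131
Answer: 2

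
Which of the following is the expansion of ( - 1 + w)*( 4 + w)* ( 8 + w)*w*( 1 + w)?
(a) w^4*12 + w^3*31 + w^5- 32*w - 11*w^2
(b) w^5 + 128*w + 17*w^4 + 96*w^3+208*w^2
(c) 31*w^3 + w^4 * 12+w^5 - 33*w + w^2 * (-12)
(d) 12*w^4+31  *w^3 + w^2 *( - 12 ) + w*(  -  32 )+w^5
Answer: d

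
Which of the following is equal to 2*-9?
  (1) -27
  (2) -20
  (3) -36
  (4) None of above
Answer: 4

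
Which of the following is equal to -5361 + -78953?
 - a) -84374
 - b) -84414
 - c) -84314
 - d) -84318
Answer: c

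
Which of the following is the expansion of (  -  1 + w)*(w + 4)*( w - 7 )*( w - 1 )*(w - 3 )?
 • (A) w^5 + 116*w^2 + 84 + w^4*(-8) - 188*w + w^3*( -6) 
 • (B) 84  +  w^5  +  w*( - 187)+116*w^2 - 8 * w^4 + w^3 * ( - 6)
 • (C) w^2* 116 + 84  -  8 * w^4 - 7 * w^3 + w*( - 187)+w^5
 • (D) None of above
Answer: B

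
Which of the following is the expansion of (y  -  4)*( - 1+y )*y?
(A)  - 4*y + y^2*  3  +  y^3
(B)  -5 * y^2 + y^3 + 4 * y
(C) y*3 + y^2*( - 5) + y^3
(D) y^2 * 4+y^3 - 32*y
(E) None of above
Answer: B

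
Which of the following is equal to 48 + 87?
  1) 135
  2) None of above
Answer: 1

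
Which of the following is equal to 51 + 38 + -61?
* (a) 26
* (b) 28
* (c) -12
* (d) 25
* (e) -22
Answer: b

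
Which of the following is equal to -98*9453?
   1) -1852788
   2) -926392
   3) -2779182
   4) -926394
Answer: 4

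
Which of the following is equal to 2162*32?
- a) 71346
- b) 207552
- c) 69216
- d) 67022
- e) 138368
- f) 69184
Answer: f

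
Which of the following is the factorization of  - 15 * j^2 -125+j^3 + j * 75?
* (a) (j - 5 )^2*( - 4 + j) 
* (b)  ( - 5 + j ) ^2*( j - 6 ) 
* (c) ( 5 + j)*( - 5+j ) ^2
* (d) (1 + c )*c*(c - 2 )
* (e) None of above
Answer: e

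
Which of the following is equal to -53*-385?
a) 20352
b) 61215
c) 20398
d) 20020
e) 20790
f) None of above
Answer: f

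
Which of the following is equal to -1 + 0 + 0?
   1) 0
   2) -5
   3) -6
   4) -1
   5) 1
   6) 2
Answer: 4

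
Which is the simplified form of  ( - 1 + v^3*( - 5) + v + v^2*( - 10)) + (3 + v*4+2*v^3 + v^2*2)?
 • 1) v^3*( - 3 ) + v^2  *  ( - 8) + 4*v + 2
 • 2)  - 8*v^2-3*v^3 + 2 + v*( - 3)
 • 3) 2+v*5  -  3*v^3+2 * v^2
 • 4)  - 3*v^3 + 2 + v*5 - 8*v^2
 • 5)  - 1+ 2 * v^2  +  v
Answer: 4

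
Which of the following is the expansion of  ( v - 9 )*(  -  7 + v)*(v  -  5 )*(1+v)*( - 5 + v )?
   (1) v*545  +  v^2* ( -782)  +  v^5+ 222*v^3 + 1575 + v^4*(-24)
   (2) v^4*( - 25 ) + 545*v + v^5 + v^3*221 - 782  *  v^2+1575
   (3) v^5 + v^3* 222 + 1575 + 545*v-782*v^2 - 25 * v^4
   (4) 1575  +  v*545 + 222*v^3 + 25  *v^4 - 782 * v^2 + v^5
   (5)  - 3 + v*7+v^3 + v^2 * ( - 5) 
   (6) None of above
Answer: 3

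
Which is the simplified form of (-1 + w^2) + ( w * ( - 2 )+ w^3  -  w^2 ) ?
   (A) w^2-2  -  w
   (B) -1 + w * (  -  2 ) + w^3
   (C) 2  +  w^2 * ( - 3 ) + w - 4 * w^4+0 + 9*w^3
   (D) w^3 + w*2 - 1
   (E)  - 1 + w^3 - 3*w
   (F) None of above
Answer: B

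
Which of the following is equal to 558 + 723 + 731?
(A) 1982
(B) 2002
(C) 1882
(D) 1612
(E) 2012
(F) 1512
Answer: E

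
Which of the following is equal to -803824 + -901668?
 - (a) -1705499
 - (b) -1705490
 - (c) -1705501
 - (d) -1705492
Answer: d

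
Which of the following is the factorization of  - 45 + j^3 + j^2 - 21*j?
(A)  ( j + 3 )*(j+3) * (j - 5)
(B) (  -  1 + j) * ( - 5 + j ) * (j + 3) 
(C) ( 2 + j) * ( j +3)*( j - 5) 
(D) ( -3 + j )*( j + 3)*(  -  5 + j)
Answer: A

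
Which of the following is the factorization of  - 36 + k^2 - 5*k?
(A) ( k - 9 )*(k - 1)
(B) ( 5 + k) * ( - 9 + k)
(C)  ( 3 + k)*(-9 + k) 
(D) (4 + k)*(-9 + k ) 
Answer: D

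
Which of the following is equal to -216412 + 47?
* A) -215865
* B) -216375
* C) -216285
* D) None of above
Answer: D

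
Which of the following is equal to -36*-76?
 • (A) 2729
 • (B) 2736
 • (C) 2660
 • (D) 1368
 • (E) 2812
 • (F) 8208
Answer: B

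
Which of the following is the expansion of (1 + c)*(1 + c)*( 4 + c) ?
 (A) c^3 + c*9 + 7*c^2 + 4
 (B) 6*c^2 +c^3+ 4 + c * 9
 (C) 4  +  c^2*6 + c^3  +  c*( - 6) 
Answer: B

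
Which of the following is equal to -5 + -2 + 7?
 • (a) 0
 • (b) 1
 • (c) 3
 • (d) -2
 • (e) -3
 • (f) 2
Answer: a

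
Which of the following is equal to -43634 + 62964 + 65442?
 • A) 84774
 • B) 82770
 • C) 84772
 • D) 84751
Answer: C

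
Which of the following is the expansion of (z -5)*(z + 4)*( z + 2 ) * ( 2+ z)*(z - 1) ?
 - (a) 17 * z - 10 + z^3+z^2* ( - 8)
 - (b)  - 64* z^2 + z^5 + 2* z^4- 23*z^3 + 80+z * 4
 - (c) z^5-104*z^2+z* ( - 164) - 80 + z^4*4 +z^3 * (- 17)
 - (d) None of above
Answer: b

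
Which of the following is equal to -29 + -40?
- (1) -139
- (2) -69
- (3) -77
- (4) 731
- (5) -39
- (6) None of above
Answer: 2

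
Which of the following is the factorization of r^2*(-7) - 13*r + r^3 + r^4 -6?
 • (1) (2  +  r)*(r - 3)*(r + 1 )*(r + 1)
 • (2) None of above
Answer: 1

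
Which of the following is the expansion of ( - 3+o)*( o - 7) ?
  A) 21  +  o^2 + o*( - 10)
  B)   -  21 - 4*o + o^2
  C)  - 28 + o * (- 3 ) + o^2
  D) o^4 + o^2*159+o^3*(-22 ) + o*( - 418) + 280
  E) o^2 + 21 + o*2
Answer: A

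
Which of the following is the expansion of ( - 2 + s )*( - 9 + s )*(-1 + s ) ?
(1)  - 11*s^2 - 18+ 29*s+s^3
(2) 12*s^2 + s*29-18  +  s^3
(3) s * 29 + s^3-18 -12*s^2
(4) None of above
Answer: 3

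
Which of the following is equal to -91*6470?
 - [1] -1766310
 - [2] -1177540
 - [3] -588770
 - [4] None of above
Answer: 3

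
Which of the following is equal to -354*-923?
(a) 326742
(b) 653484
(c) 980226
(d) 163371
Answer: a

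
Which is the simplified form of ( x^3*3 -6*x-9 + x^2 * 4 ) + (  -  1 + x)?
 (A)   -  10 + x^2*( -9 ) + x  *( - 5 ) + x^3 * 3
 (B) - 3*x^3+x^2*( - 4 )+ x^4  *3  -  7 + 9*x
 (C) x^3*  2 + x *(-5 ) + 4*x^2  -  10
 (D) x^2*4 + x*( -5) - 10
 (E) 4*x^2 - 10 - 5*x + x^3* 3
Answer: E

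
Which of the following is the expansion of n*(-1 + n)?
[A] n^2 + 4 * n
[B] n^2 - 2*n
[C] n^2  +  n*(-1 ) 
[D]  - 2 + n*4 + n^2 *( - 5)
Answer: C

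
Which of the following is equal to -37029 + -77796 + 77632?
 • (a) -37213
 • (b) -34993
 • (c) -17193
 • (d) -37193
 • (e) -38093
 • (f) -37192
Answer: d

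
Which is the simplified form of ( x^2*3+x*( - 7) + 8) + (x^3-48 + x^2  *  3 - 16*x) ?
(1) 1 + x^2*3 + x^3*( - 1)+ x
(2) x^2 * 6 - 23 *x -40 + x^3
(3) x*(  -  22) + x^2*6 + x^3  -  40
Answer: 2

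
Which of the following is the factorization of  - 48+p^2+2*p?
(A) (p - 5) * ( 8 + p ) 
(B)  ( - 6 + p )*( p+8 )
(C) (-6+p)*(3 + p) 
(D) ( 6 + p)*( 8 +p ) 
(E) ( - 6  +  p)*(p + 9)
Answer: B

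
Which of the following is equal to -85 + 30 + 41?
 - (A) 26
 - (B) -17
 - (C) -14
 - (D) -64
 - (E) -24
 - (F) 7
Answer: C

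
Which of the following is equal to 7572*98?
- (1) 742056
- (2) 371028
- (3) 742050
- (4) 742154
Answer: 1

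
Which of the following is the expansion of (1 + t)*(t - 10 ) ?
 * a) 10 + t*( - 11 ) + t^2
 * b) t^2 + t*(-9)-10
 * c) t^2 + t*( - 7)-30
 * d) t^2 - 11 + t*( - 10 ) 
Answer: b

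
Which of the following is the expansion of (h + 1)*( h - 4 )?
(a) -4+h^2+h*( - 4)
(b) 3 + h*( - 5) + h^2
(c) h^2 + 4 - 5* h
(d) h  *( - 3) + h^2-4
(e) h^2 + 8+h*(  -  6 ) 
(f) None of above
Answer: d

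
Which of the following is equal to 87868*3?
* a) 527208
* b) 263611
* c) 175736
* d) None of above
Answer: d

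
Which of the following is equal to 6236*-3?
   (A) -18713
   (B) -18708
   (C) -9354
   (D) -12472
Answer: B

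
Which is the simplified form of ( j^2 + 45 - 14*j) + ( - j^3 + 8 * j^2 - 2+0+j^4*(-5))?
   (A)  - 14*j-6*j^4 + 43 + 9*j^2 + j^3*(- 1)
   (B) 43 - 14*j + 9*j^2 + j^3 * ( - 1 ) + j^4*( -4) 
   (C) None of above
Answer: C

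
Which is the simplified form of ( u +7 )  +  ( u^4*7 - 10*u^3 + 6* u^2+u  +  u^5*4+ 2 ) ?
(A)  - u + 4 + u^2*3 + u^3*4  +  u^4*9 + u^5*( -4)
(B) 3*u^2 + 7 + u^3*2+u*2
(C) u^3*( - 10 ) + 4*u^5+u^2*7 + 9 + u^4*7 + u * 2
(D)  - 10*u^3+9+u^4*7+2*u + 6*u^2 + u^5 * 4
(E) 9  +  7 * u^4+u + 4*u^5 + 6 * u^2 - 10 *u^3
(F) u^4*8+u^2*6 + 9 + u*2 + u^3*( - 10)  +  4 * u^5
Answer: D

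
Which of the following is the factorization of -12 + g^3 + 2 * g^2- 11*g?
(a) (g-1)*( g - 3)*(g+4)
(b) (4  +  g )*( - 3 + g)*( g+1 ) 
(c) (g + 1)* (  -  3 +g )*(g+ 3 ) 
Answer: b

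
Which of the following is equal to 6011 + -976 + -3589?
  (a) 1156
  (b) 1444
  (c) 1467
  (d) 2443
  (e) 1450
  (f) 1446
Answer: f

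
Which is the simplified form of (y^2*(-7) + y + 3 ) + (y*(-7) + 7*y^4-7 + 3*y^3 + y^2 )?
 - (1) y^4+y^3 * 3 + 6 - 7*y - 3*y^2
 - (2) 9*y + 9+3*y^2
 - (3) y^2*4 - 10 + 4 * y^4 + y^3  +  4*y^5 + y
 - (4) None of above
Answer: 4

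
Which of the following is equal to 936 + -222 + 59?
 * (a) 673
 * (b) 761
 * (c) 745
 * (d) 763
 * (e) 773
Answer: e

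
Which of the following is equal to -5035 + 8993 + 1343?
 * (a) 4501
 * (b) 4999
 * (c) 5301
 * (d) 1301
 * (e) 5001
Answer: c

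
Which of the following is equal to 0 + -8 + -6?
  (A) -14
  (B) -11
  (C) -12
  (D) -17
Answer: A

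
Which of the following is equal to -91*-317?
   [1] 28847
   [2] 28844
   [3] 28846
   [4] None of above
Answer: 1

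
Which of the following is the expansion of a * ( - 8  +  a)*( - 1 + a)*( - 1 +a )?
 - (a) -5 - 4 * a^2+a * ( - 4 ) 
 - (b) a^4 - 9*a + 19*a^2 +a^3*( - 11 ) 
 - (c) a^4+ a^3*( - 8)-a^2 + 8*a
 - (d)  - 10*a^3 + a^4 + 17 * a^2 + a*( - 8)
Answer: d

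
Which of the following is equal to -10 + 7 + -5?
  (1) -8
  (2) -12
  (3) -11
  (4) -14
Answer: 1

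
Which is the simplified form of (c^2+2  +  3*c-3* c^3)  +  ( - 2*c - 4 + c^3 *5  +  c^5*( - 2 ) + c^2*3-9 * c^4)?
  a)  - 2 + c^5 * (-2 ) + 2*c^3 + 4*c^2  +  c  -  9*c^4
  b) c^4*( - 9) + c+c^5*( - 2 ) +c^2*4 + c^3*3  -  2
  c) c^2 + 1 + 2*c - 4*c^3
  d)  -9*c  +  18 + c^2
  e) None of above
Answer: a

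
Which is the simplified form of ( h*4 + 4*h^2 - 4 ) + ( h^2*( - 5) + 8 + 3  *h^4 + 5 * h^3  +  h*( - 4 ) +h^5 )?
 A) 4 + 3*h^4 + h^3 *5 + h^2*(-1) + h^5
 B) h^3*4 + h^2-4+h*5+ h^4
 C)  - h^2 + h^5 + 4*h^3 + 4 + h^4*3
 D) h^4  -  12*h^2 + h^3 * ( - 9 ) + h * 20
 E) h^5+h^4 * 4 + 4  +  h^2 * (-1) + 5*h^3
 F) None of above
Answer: A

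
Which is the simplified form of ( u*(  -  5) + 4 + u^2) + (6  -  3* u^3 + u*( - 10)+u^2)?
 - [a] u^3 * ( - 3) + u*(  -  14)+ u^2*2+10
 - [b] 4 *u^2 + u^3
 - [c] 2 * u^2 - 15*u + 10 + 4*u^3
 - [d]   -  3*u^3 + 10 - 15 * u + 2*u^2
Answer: d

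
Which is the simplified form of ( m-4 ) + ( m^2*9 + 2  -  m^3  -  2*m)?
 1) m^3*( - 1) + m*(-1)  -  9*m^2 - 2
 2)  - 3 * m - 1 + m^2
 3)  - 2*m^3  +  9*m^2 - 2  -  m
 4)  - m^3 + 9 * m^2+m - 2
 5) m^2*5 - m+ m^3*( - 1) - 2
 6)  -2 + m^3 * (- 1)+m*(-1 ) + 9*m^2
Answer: 6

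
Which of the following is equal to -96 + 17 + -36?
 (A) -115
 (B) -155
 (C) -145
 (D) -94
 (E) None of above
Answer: A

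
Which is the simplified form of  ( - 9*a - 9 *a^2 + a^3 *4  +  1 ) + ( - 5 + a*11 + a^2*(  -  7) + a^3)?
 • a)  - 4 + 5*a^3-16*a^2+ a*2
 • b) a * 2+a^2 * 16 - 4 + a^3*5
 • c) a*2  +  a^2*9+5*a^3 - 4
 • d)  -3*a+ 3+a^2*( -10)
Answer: a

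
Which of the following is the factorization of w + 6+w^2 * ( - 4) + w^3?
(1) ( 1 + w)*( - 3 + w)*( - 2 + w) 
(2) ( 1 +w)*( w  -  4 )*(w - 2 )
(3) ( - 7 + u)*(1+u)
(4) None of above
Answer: 1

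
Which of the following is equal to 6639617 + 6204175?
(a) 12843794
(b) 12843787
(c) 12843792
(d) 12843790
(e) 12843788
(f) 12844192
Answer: c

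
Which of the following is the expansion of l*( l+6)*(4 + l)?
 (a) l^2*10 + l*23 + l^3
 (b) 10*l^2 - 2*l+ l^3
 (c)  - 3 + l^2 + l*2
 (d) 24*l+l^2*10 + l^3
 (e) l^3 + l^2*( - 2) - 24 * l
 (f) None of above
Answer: d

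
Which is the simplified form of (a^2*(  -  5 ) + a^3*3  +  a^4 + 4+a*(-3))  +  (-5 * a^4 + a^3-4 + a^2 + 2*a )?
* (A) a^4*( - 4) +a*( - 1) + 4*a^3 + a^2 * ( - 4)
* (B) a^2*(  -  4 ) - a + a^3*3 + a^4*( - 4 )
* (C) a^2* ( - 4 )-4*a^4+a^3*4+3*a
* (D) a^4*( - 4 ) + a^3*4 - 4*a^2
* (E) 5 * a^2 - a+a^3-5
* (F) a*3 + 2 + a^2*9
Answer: A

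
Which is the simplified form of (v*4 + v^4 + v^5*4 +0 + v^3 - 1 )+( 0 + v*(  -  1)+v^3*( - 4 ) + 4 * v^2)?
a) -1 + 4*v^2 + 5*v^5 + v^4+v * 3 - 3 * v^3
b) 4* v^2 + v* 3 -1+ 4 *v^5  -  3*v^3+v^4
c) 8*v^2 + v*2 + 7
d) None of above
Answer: b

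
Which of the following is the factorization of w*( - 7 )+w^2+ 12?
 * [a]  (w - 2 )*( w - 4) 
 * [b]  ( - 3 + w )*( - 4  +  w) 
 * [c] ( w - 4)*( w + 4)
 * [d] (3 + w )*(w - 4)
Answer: b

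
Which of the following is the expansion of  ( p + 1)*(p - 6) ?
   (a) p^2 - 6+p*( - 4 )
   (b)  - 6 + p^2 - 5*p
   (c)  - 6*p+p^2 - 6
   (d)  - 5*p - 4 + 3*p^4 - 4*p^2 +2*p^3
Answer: b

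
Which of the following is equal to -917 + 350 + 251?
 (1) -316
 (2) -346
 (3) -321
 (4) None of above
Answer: 1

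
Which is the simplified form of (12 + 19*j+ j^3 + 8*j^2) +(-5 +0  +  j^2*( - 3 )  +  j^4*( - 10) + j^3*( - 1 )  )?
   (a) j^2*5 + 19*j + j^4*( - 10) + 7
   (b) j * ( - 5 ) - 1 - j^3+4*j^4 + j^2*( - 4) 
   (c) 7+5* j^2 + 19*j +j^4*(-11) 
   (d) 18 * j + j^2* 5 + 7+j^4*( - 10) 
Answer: a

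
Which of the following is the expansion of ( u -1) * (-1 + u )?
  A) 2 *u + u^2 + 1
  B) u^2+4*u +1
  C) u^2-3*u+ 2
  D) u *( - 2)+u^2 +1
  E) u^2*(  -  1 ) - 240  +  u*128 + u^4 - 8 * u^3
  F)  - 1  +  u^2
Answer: D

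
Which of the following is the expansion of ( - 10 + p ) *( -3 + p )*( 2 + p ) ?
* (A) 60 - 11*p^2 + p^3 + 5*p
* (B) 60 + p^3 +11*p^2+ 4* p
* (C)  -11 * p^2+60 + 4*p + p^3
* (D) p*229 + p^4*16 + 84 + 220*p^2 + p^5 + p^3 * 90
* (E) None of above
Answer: C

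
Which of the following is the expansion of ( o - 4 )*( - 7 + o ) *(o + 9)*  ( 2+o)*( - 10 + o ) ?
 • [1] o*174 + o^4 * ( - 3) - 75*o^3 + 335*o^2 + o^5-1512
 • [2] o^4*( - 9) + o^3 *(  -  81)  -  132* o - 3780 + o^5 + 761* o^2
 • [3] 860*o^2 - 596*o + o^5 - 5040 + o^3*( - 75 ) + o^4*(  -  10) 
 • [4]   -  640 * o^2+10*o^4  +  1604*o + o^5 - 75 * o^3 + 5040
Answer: 3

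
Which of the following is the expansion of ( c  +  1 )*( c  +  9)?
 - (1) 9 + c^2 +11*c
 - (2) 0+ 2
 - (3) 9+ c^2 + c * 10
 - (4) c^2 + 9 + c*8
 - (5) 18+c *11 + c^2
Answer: 3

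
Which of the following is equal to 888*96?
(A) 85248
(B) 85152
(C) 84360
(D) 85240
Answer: A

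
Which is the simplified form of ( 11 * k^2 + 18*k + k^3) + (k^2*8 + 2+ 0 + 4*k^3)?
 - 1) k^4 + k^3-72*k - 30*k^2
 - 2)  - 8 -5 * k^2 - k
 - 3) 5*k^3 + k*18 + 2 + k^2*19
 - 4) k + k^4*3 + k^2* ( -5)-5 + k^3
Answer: 3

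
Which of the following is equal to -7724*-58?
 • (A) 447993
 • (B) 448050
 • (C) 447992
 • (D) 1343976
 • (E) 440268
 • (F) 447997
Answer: C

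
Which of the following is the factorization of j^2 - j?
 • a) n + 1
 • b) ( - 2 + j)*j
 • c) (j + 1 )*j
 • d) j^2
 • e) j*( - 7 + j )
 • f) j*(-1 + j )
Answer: f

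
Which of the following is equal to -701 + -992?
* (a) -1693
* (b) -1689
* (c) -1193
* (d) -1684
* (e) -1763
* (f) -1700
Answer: a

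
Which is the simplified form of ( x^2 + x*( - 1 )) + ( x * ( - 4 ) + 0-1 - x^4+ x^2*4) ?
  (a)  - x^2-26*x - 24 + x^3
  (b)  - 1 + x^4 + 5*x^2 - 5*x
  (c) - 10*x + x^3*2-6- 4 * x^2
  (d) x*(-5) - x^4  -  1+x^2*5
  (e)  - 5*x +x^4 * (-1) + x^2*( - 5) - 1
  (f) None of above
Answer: d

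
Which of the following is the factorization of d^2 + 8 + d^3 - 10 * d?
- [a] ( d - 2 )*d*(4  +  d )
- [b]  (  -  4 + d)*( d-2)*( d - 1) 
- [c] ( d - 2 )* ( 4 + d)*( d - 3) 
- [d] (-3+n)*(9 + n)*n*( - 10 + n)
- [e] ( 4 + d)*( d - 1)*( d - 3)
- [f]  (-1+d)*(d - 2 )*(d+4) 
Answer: f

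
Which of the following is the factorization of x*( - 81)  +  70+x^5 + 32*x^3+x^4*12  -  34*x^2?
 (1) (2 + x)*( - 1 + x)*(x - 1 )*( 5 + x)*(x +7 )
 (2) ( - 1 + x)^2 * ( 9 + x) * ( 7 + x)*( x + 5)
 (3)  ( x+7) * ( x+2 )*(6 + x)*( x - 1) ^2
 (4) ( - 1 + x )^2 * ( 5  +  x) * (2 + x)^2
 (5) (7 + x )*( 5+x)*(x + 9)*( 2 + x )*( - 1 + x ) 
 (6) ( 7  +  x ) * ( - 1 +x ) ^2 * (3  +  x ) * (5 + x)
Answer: 1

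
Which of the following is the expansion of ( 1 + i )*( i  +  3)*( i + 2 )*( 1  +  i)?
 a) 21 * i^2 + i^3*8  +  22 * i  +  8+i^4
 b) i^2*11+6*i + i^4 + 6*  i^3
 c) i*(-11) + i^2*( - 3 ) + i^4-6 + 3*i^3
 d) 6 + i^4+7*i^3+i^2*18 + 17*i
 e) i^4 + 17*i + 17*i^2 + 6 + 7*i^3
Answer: e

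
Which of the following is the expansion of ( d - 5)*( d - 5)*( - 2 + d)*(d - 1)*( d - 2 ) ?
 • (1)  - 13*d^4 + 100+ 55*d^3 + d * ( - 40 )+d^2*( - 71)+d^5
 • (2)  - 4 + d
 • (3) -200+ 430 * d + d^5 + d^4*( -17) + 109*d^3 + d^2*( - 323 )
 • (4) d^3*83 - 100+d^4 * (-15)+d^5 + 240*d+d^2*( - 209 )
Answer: 4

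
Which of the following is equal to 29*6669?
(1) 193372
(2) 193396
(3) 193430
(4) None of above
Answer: 4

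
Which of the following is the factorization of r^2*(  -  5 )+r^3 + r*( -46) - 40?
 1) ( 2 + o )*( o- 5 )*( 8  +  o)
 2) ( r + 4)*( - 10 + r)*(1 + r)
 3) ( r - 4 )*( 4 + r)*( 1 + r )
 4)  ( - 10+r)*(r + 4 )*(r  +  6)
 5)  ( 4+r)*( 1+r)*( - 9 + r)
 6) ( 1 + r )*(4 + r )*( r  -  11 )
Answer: 2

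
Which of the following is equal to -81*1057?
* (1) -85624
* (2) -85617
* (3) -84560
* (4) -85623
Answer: 2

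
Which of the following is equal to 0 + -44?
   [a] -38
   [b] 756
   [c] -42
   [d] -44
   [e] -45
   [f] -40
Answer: d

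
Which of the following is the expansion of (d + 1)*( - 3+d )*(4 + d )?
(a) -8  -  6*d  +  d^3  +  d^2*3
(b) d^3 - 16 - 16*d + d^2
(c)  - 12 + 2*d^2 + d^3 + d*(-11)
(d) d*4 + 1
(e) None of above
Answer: c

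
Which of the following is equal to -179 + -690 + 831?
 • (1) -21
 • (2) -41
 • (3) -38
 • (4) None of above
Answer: 3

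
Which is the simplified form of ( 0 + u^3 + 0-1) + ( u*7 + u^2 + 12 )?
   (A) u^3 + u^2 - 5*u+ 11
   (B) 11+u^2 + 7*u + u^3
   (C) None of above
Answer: B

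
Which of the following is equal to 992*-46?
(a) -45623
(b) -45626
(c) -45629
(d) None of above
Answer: d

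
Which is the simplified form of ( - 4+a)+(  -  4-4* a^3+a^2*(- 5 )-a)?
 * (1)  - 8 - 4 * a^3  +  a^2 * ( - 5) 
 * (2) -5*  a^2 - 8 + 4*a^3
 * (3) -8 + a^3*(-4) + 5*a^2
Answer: 1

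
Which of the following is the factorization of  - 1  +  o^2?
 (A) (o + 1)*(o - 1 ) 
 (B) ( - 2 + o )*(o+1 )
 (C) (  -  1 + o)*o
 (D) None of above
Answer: A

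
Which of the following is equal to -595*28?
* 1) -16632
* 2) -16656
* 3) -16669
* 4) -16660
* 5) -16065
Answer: 4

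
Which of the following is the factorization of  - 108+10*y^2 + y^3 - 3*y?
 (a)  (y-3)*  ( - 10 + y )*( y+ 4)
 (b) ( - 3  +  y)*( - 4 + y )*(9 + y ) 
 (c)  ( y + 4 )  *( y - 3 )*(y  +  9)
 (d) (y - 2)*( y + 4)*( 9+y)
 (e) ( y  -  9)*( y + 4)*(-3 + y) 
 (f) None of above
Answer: c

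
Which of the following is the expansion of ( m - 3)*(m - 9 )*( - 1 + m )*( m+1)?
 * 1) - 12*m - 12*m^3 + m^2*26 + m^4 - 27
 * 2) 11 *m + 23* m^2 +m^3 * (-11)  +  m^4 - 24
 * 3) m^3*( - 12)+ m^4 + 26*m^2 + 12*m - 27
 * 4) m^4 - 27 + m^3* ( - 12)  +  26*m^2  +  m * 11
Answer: 3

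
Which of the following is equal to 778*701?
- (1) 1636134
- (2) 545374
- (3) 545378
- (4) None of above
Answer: 3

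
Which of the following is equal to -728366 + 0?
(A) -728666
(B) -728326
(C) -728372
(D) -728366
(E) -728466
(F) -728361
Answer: D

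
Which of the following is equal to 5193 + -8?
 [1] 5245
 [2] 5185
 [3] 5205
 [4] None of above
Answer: 2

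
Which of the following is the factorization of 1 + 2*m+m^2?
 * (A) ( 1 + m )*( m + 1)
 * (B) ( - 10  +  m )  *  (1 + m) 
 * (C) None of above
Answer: A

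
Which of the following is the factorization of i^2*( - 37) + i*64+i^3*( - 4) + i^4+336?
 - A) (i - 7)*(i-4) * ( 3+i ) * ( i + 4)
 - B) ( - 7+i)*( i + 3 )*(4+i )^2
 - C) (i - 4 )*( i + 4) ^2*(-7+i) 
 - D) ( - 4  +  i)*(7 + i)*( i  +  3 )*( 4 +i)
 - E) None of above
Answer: A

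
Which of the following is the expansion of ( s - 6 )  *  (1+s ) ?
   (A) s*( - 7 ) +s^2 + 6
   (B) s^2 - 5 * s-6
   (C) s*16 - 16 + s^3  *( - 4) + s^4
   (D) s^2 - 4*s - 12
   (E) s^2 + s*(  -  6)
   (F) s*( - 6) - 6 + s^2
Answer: B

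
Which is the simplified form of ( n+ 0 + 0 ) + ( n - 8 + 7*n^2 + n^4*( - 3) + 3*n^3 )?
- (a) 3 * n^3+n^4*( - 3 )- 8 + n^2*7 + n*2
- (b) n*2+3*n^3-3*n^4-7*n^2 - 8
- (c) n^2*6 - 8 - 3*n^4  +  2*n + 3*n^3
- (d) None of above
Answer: a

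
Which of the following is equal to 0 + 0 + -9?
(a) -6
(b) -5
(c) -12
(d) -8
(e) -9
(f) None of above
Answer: e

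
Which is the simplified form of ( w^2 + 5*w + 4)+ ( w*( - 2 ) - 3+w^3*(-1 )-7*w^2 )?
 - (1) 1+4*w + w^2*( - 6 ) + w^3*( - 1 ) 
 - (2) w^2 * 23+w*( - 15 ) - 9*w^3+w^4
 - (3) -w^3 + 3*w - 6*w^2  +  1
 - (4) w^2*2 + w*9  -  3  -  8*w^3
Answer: 3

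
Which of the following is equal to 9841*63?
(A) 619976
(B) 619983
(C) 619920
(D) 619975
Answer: B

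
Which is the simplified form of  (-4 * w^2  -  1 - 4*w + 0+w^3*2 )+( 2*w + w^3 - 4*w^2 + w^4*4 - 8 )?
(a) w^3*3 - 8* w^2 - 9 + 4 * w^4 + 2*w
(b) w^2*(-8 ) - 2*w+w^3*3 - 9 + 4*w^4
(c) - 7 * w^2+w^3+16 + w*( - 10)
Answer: b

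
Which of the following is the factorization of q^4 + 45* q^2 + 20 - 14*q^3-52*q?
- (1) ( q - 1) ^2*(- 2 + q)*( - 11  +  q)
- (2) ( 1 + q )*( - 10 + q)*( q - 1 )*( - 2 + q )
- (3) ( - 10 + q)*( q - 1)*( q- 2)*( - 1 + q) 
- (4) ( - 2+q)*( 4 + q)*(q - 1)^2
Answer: 3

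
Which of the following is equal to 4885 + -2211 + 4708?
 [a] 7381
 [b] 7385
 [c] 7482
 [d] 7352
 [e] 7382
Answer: e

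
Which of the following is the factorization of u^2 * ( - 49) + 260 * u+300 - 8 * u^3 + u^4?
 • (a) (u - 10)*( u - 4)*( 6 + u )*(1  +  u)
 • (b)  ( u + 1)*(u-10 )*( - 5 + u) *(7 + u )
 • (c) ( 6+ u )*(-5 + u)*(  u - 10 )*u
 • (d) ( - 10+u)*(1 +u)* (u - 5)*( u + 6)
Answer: d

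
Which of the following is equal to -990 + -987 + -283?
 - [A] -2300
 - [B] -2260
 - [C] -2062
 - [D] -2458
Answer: B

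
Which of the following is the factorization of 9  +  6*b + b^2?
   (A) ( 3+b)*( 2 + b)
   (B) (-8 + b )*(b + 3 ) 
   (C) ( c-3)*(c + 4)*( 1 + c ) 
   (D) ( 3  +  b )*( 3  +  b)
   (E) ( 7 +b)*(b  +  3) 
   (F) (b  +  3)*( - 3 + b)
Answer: D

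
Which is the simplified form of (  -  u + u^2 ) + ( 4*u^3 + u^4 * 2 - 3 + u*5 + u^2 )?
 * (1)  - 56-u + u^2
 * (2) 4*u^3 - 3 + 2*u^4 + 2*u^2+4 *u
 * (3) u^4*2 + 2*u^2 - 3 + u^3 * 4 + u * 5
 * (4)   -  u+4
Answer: 2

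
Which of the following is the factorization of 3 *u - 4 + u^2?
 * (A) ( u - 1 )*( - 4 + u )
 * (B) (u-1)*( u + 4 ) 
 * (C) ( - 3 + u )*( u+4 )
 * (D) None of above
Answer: B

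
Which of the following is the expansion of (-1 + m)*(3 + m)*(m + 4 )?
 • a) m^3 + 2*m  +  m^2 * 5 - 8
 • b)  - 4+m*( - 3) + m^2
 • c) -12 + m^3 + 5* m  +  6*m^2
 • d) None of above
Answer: c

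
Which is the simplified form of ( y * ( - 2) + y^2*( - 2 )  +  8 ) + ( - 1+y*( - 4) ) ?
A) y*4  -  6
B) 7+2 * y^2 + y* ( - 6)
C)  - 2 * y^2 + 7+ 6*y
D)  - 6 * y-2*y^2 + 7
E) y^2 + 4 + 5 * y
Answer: D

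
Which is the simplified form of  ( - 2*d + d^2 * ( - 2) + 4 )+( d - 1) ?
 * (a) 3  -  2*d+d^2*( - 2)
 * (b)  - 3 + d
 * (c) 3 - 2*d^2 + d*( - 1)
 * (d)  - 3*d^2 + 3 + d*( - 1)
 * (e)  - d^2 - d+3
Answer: c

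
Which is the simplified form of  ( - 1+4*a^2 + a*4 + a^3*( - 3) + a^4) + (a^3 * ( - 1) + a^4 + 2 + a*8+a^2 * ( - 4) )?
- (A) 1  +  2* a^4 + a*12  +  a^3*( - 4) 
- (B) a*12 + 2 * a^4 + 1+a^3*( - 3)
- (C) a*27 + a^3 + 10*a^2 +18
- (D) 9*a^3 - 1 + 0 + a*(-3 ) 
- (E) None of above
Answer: A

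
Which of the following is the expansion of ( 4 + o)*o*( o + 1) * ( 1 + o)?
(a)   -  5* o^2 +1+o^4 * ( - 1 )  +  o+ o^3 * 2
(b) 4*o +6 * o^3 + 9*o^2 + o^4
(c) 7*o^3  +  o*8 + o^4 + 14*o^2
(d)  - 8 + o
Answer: b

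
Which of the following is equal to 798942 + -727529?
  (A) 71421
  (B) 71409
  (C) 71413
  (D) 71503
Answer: C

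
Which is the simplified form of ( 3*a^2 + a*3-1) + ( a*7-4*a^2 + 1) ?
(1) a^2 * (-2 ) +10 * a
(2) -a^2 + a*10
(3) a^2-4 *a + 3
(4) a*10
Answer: 2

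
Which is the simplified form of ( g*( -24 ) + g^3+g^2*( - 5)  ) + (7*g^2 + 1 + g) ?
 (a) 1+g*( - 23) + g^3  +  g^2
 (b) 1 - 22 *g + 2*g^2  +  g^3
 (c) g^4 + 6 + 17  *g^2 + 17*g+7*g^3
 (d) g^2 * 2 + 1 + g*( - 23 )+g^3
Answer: d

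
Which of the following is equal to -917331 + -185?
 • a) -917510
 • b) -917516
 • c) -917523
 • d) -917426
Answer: b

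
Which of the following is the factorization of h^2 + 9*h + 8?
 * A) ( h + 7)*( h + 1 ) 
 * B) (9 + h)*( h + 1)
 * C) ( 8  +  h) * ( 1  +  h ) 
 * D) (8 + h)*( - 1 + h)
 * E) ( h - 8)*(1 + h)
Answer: C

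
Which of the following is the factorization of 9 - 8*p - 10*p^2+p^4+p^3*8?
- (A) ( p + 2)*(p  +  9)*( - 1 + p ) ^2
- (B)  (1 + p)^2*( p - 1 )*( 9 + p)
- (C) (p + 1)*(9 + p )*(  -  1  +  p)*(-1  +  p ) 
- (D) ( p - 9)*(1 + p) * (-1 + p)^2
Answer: C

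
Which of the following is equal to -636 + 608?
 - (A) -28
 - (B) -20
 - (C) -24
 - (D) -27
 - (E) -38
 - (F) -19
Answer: A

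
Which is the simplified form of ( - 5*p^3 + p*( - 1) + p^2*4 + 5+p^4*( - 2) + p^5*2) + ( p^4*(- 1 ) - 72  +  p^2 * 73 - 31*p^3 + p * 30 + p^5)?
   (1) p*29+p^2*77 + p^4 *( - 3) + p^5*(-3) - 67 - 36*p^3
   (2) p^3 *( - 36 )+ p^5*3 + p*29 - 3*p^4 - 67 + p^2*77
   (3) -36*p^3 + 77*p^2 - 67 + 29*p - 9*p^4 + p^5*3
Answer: 2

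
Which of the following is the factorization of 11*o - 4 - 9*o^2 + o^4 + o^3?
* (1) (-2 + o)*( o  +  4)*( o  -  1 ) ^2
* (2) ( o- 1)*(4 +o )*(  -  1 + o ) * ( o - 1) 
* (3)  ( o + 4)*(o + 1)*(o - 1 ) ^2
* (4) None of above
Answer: 2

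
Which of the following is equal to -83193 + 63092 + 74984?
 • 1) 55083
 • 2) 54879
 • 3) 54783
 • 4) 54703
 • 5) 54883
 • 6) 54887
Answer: 5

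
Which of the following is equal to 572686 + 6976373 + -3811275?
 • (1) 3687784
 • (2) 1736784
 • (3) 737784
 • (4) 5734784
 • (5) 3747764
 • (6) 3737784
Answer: 6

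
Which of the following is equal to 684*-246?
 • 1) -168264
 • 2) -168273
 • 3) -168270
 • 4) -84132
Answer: 1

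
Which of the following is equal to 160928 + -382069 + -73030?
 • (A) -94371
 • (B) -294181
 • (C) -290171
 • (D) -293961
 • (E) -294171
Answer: E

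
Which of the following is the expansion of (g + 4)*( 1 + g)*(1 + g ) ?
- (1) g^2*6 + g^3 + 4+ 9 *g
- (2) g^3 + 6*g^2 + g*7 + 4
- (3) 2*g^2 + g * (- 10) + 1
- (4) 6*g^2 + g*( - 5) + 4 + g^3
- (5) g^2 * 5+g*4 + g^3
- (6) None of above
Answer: 1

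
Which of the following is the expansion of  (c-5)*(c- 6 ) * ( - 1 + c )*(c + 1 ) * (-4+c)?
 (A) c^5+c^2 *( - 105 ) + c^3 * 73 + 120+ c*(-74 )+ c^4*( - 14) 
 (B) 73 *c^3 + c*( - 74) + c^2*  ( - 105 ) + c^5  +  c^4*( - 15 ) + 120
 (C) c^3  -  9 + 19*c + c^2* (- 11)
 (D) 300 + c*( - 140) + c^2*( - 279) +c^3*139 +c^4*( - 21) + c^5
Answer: B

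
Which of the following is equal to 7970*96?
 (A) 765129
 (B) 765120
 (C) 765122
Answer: B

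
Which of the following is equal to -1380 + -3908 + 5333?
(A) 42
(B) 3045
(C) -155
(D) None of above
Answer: D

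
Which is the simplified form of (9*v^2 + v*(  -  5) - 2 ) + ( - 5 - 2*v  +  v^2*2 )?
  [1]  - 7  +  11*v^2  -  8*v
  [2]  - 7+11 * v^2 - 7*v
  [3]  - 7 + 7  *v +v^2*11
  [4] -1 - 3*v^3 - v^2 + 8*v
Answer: 2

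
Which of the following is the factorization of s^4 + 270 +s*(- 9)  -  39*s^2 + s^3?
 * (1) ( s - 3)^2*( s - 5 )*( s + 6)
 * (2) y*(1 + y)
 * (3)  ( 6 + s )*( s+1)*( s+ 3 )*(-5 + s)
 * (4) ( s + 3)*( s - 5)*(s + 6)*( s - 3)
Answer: 4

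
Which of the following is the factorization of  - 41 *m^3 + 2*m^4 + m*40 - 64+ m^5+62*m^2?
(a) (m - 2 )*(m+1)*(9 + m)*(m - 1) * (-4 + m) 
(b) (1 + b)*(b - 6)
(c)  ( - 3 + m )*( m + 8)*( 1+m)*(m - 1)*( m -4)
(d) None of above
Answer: d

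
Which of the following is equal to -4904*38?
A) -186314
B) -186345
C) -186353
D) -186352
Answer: D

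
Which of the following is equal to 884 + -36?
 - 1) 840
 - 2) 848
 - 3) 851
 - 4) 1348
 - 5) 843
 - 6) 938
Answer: 2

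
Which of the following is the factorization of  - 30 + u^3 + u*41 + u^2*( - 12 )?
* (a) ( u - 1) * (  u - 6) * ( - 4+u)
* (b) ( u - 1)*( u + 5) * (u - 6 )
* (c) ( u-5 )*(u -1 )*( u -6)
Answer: c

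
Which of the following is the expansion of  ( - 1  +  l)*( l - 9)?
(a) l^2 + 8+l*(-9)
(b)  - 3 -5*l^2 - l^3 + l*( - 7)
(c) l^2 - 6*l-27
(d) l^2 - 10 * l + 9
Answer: d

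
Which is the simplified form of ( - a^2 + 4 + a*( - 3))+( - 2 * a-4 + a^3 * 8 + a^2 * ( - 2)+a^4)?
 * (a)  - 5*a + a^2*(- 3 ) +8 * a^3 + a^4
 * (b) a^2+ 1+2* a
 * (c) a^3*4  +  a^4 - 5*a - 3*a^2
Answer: a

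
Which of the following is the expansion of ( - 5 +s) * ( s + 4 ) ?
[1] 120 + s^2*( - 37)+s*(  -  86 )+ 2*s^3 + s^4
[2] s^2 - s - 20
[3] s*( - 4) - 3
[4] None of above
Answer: 2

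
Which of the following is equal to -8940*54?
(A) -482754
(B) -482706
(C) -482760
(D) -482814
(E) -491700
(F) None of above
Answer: C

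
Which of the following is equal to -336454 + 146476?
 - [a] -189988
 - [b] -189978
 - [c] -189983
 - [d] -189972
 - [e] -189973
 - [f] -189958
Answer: b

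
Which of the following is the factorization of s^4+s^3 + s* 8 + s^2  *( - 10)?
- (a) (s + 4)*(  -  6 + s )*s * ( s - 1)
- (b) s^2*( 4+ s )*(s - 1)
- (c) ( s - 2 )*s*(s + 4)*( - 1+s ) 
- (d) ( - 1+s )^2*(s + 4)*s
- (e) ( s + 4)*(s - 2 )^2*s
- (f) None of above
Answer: c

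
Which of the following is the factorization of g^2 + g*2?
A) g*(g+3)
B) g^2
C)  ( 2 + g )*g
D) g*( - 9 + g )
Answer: C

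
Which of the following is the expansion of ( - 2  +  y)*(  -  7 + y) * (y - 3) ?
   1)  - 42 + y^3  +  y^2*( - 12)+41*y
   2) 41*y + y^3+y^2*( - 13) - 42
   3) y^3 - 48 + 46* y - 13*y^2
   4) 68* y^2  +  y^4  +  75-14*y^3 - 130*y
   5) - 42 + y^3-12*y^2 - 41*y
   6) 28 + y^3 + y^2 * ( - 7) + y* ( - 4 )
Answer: 1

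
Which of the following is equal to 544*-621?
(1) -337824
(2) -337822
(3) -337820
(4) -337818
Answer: 1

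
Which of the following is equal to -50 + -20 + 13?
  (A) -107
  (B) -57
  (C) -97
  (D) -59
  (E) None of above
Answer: B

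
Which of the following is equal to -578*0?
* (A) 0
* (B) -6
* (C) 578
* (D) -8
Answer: A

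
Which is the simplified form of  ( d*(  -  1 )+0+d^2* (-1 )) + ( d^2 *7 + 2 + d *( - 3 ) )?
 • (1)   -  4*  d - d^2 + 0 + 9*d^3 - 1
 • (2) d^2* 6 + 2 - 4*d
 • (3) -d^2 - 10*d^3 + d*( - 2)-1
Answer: 2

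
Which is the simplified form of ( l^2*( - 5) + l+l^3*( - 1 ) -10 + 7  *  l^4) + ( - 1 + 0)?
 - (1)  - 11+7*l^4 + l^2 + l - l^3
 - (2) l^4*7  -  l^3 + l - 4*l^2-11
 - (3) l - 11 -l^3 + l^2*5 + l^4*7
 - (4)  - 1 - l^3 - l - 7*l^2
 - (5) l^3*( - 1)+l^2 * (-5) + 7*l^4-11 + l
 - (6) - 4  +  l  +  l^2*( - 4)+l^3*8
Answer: 5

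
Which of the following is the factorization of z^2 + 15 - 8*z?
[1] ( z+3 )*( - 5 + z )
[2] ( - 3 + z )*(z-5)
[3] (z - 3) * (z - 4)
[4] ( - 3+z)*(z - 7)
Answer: 2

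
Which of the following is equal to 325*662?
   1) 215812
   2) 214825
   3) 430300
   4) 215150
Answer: 4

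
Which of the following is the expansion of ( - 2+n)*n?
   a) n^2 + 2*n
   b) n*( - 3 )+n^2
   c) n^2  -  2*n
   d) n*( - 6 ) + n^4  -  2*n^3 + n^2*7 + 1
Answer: c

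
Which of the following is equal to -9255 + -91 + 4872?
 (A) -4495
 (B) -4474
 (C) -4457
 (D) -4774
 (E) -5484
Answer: B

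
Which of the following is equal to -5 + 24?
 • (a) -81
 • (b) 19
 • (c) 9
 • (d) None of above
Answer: b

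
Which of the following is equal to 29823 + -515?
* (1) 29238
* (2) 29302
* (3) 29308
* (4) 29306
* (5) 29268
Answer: 3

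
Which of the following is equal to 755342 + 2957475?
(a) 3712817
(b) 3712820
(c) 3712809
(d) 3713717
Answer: a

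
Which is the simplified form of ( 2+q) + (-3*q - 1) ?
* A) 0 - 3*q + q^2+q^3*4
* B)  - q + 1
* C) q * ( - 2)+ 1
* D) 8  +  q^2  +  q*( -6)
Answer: C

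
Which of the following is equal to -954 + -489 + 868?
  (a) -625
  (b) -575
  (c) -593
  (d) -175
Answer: b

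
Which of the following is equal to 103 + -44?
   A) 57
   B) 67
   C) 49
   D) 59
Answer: D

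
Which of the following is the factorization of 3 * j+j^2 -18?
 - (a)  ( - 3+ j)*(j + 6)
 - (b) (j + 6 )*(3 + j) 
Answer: a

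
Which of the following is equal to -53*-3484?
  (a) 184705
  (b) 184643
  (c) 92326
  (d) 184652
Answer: d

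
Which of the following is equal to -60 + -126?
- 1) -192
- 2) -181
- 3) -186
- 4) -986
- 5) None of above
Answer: 3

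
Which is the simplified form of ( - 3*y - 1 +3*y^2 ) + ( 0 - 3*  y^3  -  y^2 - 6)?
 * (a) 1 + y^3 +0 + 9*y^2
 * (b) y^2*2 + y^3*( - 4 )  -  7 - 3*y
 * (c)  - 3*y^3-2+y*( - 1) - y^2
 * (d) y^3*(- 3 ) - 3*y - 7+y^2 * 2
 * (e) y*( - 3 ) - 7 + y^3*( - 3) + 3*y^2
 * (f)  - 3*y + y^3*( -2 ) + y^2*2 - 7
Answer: d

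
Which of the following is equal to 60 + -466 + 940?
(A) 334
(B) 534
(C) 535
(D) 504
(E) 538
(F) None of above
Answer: B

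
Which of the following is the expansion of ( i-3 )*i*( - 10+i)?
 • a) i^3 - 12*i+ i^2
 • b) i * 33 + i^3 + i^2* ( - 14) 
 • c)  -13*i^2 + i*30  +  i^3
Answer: c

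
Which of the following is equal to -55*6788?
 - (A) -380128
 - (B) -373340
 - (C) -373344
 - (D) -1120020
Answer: B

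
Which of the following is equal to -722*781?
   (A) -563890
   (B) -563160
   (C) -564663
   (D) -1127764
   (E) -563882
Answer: E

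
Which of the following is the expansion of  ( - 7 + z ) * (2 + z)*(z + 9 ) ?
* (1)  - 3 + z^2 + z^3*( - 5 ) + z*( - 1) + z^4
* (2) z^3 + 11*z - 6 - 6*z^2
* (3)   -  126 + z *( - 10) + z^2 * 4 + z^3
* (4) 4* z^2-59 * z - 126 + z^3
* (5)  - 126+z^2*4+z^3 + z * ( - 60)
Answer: 4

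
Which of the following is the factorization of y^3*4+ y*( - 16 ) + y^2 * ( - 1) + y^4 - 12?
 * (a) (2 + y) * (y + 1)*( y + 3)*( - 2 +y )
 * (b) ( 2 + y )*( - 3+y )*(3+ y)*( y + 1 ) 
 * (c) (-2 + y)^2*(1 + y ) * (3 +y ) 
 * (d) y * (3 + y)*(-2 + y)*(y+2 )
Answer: a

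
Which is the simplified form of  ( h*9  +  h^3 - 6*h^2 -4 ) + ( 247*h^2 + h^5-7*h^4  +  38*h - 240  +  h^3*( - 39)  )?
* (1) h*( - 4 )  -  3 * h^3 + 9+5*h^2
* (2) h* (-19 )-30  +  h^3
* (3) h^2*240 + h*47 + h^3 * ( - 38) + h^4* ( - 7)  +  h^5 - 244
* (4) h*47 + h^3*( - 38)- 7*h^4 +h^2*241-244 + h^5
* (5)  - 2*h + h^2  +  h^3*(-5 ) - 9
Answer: 4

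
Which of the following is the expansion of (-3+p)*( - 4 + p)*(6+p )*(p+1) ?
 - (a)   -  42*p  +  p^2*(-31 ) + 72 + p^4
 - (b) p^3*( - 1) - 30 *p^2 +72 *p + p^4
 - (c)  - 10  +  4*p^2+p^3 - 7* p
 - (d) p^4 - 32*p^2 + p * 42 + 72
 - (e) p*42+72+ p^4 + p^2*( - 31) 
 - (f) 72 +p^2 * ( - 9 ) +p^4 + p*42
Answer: e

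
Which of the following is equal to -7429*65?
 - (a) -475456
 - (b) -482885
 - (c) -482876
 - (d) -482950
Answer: b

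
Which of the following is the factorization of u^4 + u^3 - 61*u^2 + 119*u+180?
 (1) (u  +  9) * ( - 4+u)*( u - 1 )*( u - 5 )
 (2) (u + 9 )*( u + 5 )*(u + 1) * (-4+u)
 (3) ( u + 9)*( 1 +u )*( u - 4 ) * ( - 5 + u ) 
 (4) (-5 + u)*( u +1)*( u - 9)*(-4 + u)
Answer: 3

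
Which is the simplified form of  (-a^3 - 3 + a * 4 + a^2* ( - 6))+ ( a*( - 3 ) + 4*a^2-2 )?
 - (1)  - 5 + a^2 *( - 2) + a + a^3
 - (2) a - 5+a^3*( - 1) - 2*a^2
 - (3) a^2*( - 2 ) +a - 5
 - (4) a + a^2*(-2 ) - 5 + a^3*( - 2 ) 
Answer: 2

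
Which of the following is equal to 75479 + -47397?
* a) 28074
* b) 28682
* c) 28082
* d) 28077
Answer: c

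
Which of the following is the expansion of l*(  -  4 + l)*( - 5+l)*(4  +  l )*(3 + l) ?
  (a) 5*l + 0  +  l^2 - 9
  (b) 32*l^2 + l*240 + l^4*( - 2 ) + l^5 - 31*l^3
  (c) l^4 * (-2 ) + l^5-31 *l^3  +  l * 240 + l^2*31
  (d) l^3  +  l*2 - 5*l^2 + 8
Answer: b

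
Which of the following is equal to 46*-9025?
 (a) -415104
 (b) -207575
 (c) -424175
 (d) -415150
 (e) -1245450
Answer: d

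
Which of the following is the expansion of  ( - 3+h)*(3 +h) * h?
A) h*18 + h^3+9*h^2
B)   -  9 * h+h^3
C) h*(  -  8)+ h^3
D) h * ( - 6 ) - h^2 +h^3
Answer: B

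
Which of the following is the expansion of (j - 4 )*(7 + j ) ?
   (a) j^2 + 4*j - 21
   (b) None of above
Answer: b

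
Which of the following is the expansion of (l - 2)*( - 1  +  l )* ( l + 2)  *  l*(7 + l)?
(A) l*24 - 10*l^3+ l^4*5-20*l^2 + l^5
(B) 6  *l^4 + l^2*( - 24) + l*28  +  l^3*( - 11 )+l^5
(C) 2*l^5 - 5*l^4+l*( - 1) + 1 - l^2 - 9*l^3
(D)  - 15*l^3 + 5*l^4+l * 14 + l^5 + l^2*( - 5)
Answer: B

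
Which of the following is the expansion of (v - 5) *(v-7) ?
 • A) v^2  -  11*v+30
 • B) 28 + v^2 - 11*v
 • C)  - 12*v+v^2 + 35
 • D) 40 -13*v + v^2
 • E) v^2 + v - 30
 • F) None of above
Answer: C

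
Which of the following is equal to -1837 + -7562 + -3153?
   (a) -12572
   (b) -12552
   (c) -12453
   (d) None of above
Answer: b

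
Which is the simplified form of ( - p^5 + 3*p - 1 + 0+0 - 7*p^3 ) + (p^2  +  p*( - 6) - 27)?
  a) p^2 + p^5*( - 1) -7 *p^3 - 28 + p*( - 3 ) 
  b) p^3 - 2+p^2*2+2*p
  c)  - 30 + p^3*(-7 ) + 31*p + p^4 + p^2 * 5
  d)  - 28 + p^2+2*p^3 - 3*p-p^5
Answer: a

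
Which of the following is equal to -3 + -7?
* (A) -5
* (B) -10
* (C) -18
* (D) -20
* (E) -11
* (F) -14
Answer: B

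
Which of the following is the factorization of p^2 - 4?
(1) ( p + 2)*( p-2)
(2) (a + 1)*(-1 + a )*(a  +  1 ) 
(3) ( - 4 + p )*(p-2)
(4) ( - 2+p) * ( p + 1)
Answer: 1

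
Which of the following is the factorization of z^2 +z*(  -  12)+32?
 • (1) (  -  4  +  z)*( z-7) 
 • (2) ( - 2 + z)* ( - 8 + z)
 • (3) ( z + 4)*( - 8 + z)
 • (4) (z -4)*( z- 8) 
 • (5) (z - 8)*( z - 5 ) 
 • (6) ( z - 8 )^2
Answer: 4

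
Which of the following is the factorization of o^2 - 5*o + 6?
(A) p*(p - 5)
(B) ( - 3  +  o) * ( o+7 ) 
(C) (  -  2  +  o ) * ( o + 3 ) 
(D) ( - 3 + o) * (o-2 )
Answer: D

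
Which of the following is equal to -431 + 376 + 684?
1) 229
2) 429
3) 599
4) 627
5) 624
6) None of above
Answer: 6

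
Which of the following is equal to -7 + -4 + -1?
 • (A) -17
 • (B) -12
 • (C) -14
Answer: B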